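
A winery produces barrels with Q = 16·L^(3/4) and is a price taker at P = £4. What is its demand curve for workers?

MP_L = (3/4)·16·L^(-1/4) = 12·L^(-1/4).
Setting P·MP_L = w: 48·L^(-1/4) = w.
Solving for L: L^(-1/4) = w/48, so L = (48/w)^(4).

L(w) = 5308416/w^(4)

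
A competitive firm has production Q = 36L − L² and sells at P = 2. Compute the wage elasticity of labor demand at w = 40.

From P·MP_L = w with MP_L = 36 − 2L, labor demand is L(w) = (36 − w/2)/2.
dL/dw = −1/(4) = -0.25.
At w = 40, L = 8, so ε = (dL/dw)·(w/L) = (-0.25)·(40/8) = -1.25.

ε = -1.25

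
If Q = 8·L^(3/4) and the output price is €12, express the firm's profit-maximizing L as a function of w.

L(w) = (72/w)^(4)

MP_L = (3/4)·8·L^(-1/4) = 6·L^(-1/4).
Setting P·MP_L = w: 72·L^(-1/4) = w.
Solving for L: L^(-1/4) = w/72, so L = (72/w)^(4).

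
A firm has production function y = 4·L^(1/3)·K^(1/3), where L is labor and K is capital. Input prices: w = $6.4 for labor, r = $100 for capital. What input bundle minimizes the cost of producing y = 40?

Cost minimization requires the marginal rate of technical substitution to equal the input-price ratio: MP_L/MP_K = w/r.
Here MP_L/MP_K = (1/3)·(K/L)/(1/3) = (K/L). Setting this equal to 6.4/100 = 0.064 gives K = 0.064L.
Substituting into y = 40: 4·L^(1/3)·(0.064L)^(1/3) = 40.
Solving, L = 125 and K = 8.

L* = 125, K* = 8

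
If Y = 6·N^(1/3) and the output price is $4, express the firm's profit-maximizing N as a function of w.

MP_N = (1/3)·6·N^(-2/3) = 2·N^(-2/3).
Setting P·MP_N = w: 8·N^(-2/3) = w.
Solving for N: N^(-2/3) = w/8, so N = (8/w)^(3/2).

N(w) = (8/w)^(3/2)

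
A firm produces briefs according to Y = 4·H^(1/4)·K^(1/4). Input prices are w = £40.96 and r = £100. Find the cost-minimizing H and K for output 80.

Cost minimization requires the marginal rate of technical substitution to equal the input-price ratio: MP_H/MP_K = w/r.
Here MP_H/MP_K = (1/4)·(K/H)/(1/4) = (K/H). Setting this equal to 40.96/100 = 0.4096 gives K = 0.4096H.
Substituting into Y = 80: 4·H^(1/4)·(0.4096H)^(1/4) = 80.
Solving, H = 625 and K = 256.

H* = 625, K* = 256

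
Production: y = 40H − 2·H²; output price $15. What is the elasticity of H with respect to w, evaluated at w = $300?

From P·MP_H = w with MP_H = 40 − 4H, labor demand is H(w) = (40 − w/15)/4.
dH/dw = −1/(60) = -1/60.
At w = 300, H = 5, so ε = (dH/dw)·(w/H) = (-1/60)·(300/5) = -1.

ε = -1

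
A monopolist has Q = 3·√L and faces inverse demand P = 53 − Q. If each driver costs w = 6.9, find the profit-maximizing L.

Marginal revenue from the inverse demand is MR = 53 − 2Q.
The marginal product is MP_L = 1.5·L^(-1/2).
A monopolist hires until marginal revenue product equals the wage: MR·MP_L = w.
At L, Q = 3·√L. Substituting and solving: (53 − 6·√L)·1.5·L^(-1/2) = 6.9 gives L = 25.

L* = 25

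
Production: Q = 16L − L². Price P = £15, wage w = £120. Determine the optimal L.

L* = 4

The marginal product of L is MP_L = 16 − 2L.
A price-taking firm hires until the value of the marginal product equals the wage: P·MP_L = w, so 15·(16 − 2L) = 120.
Then 16 − 2L = 8, giving L = 4.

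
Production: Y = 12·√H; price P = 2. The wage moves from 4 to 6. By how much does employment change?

ΔH = -5

From P·MP_H = w with MP_H = 6·H^(-1/2), the labor demand is H(w) = (12/w)^(2).
At w = 4: H = 9. At w = 6: H = 4.
ΔH = 4 − 9 = -5.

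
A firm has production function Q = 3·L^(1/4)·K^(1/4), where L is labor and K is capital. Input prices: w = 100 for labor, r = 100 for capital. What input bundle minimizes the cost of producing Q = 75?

L* = 625, K* = 625

Cost minimization requires the marginal rate of technical substitution to equal the input-price ratio: MP_L/MP_K = w/r.
Here MP_L/MP_K = (1/4)·(K/L)/(1/4) = (K/L). Setting this equal to 100/100 = 1 gives K = L.
Substituting into Q = 75: 3·L^(1/4)·(L)^(1/4) = 75.
Solving, L = 625 and K = 625.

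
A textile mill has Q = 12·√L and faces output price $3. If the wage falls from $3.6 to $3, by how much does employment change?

ΔL = 11

From P·MP_L = w with MP_L = 6·L^(-1/2), the labor demand is L(w) = (18/w)^(2).
At w = 3.6: L = 25. At w = 3: L = 36.
ΔL = 36 − 25 = 11.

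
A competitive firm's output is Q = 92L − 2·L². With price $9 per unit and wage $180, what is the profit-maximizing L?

L* = 18

The marginal product of L is MP_L = 92 − 4L.
A price-taking firm hires until the value of the marginal product equals the wage: P·MP_L = w, so 9·(92 − 4L) = 180.
Then 92 − 4L = 20, giving L = 18.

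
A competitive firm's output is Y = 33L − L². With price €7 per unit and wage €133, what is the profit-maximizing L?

The marginal product of L is MP_L = 33 − 2L.
A price-taking firm hires until the value of the marginal product equals the wage: P·MP_L = w, so 7·(33 − 2L) = 133.
Then 33 − 2L = 19, giving L = 7.

L* = 7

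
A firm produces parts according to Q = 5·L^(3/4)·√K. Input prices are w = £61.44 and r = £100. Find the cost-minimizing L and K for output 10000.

Cost minimization requires the marginal rate of technical substitution to equal the input-price ratio: MP_L/MP_K = w/r.
Here MP_L/MP_K = (3/4)·(K/L)/(1/2) = 1.5·(K/L). Setting this equal to 61.44/100 = 0.6144 gives K = 0.4096L.
Substituting into Q = 10000: 5·L^(3/4)·(0.4096L)^(1/2) = 10000.
Solving, L = 625 and K = 256.

L* = 625, K* = 256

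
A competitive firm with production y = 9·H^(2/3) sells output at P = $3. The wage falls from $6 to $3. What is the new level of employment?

H* = 216

From P·MP_H = w with MP_H = 6·H^(-1/3), the labor demand is H(w) = (18/w)^(3).
At w = 6: H = 27. At w = 3: H = 216.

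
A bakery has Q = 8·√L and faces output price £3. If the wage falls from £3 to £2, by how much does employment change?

From P·MP_L = w with MP_L = 4·L^(-1/2), the labor demand is L(w) = (12/w)^(2).
At w = 3: L = 16. At w = 2: L = 36.
ΔL = 36 − 16 = 20.

ΔL = 20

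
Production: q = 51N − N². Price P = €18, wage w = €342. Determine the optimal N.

The marginal product of N is MP_N = 51 − 2N.
A price-taking firm hires until the value of the marginal product equals the wage: P·MP_N = w, so 18·(51 − 2N) = 342.
Then 51 − 2N = 19, giving N = 16.

N* = 16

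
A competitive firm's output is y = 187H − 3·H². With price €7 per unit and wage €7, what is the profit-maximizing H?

The marginal product of H is MP_H = 187 − 6H.
A price-taking firm hires until the value of the marginal product equals the wage: P·MP_H = w, so 7·(187 − 6H) = 7.
Then 187 − 6H = 1, giving H = 31.

H* = 31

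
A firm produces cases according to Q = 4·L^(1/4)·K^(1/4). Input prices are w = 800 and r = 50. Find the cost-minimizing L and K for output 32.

Cost minimization requires the marginal rate of technical substitution to equal the input-price ratio: MP_L/MP_K = w/r.
Here MP_L/MP_K = (1/4)·(K/L)/(1/4) = (K/L). Setting this equal to 800/50 = 16 gives K = 16L.
Substituting into Q = 32: 4·L^(1/4)·(16L)^(1/4) = 32.
Solving, L = 16 and K = 256.

L* = 16, K* = 256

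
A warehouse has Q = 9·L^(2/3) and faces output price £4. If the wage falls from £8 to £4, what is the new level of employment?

L* = 216

From P·MP_L = w with MP_L = 6·L^(-1/3), the labor demand is L(w) = (24/w)^(3).
At w = 8: L = 27. At w = 4: L = 216.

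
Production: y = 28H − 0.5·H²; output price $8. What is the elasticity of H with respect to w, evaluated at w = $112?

ε = -1

From P·MP_H = w with MP_H = 28 − H, labor demand is H(w) = 28 − w/8.
dH/dw = −1/(8) = -0.125.
At w = 112, H = 14, so ε = (dH/dw)·(w/H) = (-0.125)·(112/14) = -1.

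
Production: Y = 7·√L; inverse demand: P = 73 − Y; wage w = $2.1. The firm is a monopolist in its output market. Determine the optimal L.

L* = 25

Marginal revenue from the inverse demand is MR = 73 − 2Y.
The marginal product is MP_L = 3.5·L^(-1/2).
A monopolist hires until marginal revenue product equals the wage: MR·MP_L = w.
At L, Y = 7·√L. Substituting and solving: (73 − 14·√L)·3.5·L^(-1/2) = 2.1 gives L = 25.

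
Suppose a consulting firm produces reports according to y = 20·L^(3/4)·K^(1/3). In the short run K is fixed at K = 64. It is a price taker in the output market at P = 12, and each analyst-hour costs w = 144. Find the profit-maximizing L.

With K = 64, MP_L = (3/4)·20·L^(-1/4)·64^(1/3) = 60·L^(-1/4).
Profit maximization for a price taker requires P·MP_L = w: 12·60·L^(-1/4) = 144.
So L^(-1/4) = 0.2, which gives L = 625.

L* = 625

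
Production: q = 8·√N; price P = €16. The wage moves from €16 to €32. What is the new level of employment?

From P·MP_N = w with MP_N = 4·N^(-1/2), the labor demand is N(w) = (64/w)^(2).
At w = 16: N = 16. At w = 32: N = 4.

N* = 4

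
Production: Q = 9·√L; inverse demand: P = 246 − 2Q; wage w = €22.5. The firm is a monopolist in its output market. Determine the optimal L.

Marginal revenue from the inverse demand is MR = 246 − 4Q.
The marginal product is MP_L = 4.5·L^(-1/2).
A monopolist hires until marginal revenue product equals the wage: MR·MP_L = w.
At L, Q = 9·√L. Substituting and solving: (246 − 36·√L)·4.5·L^(-1/2) = 22.5 gives L = 36.

L* = 36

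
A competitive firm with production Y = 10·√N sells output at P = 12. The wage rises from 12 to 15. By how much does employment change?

From P·MP_N = w with MP_N = 5·N^(-1/2), the labor demand is N(w) = (60/w)^(2).
At w = 12: N = 25. At w = 15: N = 16.
ΔN = 16 − 25 = -9.

ΔN = -9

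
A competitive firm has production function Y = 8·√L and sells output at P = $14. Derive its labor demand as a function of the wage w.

L(w) = 3136/w²

MP_L = (1/2)·8·L^(-1/2) = 4·L^(-1/2).
Setting P·MP_L = w: 56·L^(-1/2) = w.
Solving for L: L^(-1/2) = w/56, so L = (56/w)^(2).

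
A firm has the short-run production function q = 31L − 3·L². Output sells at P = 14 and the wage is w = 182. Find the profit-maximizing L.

The marginal product of L is MP_L = 31 − 6L.
A price-taking firm hires until the value of the marginal product equals the wage: P·MP_L = w, so 14·(31 − 6L) = 182.
Then 31 − 6L = 13, giving L = 3.

L* = 3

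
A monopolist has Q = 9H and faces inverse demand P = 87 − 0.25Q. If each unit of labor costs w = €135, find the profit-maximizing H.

Marginal revenue from the inverse demand is MR = 87 − 0.5Q.
The marginal product is MP_H = 9.
A monopolist hires until marginal revenue product equals the wage: MR·MP_H = w.
(87 − 4.5H)·9 = 135, so H = 16.

H* = 16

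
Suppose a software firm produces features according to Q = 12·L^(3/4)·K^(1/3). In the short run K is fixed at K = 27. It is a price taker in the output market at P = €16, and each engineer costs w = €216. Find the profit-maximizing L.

L* = 16

With K = 27, MP_L = (3/4)·12·L^(-1/4)·27^(1/3) = 27·L^(-1/4).
Profit maximization for a price taker requires P·MP_L = w: 16·27·L^(-1/4) = 216.
So L^(-1/4) = 0.5, which gives L = 16.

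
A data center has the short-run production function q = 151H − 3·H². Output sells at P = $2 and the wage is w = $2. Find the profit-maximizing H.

The marginal product of H is MP_H = 151 − 6H.
A price-taking firm hires until the value of the marginal product equals the wage: P·MP_H = w, so 2·(151 − 6H) = 2.
Then 151 − 6H = 1, giving H = 25.

H* = 25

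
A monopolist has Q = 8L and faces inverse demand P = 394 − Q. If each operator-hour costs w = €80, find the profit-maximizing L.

Marginal revenue from the inverse demand is MR = 394 − 2Q.
The marginal product is MP_L = 8.
A monopolist hires until marginal revenue product equals the wage: MR·MP_L = w.
(394 − 16L)·8 = 80, so L = 24.

L* = 24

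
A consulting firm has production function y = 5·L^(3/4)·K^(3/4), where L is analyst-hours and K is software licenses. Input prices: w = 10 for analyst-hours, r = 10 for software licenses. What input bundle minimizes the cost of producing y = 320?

L* = 16, K* = 16

Cost minimization requires the marginal rate of technical substitution to equal the input-price ratio: MP_L/MP_K = w/r.
Here MP_L/MP_K = (3/4)·(K/L)/(3/4) = (K/L). Setting this equal to 10/10 = 1 gives K = L.
Substituting into y = 320: 5·L^(3/4)·(L)^(3/4) = 320.
Solving, L = 16 and K = 16.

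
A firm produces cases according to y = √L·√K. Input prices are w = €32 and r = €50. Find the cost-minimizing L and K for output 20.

L* = 25, K* = 16

Cost minimization requires the marginal rate of technical substitution to equal the input-price ratio: MP_L/MP_K = w/r.
Here MP_L/MP_K = (1/2)·(K/L)/(1/2) = (K/L). Setting this equal to 32/50 = 0.64 gives K = 0.64L.
Substituting into y = 20: L^(1/2)·(0.64L)^(1/2) = 20.
Solving, L = 25 and K = 16.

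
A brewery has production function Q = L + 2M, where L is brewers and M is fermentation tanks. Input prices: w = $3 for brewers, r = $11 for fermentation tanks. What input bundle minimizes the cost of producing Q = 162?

The inputs are perfect substitutes, so the firm uses whichever has the lower cost per unit of output.
Cost per unit of output via L is 3; via M it is 5.5. L is cheaper.
Producing Q = 162 with L alone: L = 162, M = 0.

L* = 162, M* = 0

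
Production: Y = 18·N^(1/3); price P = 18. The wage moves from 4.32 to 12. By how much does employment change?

ΔN = -98

From P·MP_N = w with MP_N = 6·N^(-2/3), the labor demand is N(w) = (108/w)^(3/2).
At w = 4.32: N = 125. At w = 12: N = 27.
ΔN = 27 − 125 = -98.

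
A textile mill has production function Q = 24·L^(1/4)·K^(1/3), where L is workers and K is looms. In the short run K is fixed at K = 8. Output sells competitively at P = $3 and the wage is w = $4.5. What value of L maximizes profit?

With K = 8, MP_L = (1/4)·24·L^(-3/4)·8^(1/3) = 12·L^(-3/4).
Profit maximization for a price taker requires P·MP_L = w: 3·12·L^(-3/4) = 4.5.
So L^(-3/4) = 0.125, which gives L = 16.

L* = 16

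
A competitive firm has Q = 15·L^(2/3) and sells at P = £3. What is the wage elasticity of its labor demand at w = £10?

ε = -3

MP_L = (2/3)·15·L^(-1/3), so P·MP_L = w gives 30·L^(-1/3) = w.
Solving, L(w) = (30/w)^(3). This is a constant-elasticity form: L ∝ w^(−3), so ε = −3.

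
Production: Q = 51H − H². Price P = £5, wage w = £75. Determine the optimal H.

The marginal product of H is MP_H = 51 − 2H.
A price-taking firm hires until the value of the marginal product equals the wage: P·MP_H = w, so 5·(51 − 2H) = 75.
Then 51 − 2H = 15, giving H = 18.

H* = 18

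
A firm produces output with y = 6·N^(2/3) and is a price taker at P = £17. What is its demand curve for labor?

MP_N = (2/3)·6·N^(-1/3) = 4·N^(-1/3).
Setting P·MP_N = w: 68·N^(-1/3) = w.
Solving for N: N^(-1/3) = w/68, so N = (68/w)^(3).

N(w) = 314432/w³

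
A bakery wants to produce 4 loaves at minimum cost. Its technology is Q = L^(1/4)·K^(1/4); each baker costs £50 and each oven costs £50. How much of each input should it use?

Cost minimization requires the marginal rate of technical substitution to equal the input-price ratio: MP_L/MP_K = w/r.
Here MP_L/MP_K = (1/4)·(K/L)/(1/4) = (K/L). Setting this equal to 50/50 = 1 gives K = L.
Substituting into Q = 4: L^(1/4)·(L)^(1/4) = 4.
Solving, L = 16 and K = 16.

L* = 16, K* = 16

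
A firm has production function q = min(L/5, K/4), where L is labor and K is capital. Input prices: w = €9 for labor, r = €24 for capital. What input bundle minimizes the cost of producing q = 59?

With a fixed-proportions technology, the cost-minimizing bundle uses no slack in either input: L/5 = K/4 = q.
So L = 5·59 = 295 and K = 4·59 = 236.

L* = 295, K* = 236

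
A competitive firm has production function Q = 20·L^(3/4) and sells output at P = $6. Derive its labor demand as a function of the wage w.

L(w) = (90/w)^(4)

MP_L = (3/4)·20·L^(-1/4) = 15·L^(-1/4).
Setting P·MP_L = w: 90·L^(-1/4) = w.
Solving for L: L^(-1/4) = w/90, so L = (90/w)^(4).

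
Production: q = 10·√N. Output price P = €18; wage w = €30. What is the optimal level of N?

MP_N = (1/2)·10·N^(-1/2) = 5·N^(-1/2).
Profit maximization for a price taker requires P·MP_N = w: 18·5·N^(-1/2) = 30.
So N^(-1/2) = 1/3, which gives N = 9.

N* = 9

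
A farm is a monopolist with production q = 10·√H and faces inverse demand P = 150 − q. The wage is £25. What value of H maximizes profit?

Marginal revenue from the inverse demand is MR = 150 − 2q.
The marginal product is MP_H = 5·H^(-1/2).
A monopolist hires until marginal revenue product equals the wage: MR·MP_H = w.
At H, q = 10·√H. Substituting and solving: (150 − 20·√H)·5·H^(-1/2) = 25 gives H = 36.

H* = 36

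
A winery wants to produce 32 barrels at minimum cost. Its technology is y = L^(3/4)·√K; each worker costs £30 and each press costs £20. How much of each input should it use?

Cost minimization requires the marginal rate of technical substitution to equal the input-price ratio: MP_L/MP_K = w/r.
Here MP_L/MP_K = (3/4)·(K/L)/(1/2) = 1.5·(K/L). Setting this equal to 30/20 = 1.5 gives K = L.
Substituting into y = 32: L^(3/4)·(L)^(1/2) = 32.
Solving, L = 16 and K = 16.

L* = 16, K* = 16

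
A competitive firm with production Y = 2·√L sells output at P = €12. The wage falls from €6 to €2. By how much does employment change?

ΔL = 32

From P·MP_L = w with MP_L = L^(-1/2), the labor demand is L(w) = (12/w)^(2).
At w = 6: L = 4. At w = 2: L = 36.
ΔL = 36 − 4 = 32.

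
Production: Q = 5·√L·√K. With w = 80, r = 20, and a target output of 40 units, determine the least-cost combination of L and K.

Cost minimization requires the marginal rate of technical substitution to equal the input-price ratio: MP_L/MP_K = w/r.
Here MP_L/MP_K = (1/2)·(K/L)/(1/2) = (K/L). Setting this equal to 80/20 = 4 gives K = 4L.
Substituting into Q = 40: 5·L^(1/2)·(4L)^(1/2) = 40.
Solving, L = 4 and K = 16.

L* = 4, K* = 16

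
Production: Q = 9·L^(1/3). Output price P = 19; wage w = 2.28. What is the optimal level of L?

MP_L = (1/3)·9·L^(-2/3) = 3·L^(-2/3).
Profit maximization for a price taker requires P·MP_L = w: 19·3·L^(-2/3) = 2.28.
So L^(-2/3) = 0.04, which gives L = 125.

L* = 125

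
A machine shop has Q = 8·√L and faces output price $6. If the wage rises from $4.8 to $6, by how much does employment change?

From P·MP_L = w with MP_L = 4·L^(-1/2), the labor demand is L(w) = (24/w)^(2).
At w = 4.8: L = 25. At w = 6: L = 16.
ΔL = 16 − 25 = -9.

ΔL = -9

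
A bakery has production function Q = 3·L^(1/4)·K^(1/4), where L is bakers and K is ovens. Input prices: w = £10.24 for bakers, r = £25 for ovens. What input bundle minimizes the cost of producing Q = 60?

Cost minimization requires the marginal rate of technical substitution to equal the input-price ratio: MP_L/MP_K = w/r.
Here MP_L/MP_K = (1/4)·(K/L)/(1/4) = (K/L). Setting this equal to 10.24/25 = 0.4096 gives K = 0.4096L.
Substituting into Q = 60: 3·L^(1/4)·(0.4096L)^(1/4) = 60.
Solving, L = 625 and K = 256.

L* = 625, K* = 256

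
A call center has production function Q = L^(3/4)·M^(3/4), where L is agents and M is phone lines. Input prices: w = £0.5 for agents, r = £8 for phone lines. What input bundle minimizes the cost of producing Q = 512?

L* = 256, M* = 16

Cost minimization requires the marginal rate of technical substitution to equal the input-price ratio: MP_L/MP_M = w/r.
Here MP_L/MP_M = (3/4)·(M/L)/(3/4) = (M/L). Setting this equal to 0.5/8 = 0.0625 gives M = 0.0625L.
Substituting into Q = 512: L^(3/4)·(0.0625L)^(3/4) = 512.
Solving, L = 256 and M = 16.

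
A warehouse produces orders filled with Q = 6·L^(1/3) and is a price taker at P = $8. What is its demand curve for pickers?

L(w) = (16/w)^(3/2)

MP_L = (1/3)·6·L^(-2/3) = 2·L^(-2/3).
Setting P·MP_L = w: 16·L^(-2/3) = w.
Solving for L: L^(-2/3) = w/16, so L = (16/w)^(3/2).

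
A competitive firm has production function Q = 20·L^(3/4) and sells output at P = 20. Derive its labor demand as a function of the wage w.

MP_L = (3/4)·20·L^(-1/4) = 15·L^(-1/4).
Setting P·MP_L = w: 300·L^(-1/4) = w.
Solving for L: L^(-1/4) = w/300, so L = (300/w)^(4).

L(w) = (300/w)^(4)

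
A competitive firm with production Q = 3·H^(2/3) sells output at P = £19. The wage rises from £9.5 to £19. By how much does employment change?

ΔH = -56

From P·MP_H = w with MP_H = 2·H^(-1/3), the labor demand is H(w) = (38/w)^(3).
At w = 9.5: H = 64. At w = 19: H = 8.
ΔH = 8 − 64 = -56.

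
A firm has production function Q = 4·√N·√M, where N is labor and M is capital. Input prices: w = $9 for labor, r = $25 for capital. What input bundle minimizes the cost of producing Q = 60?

Cost minimization requires the marginal rate of technical substitution to equal the input-price ratio: MP_N/MP_M = w/r.
Here MP_N/MP_M = (1/2)·(M/N)/(1/2) = (M/N). Setting this equal to 9/25 = 0.36 gives M = 0.36N.
Substituting into Q = 60: 4·N^(1/2)·(0.36N)^(1/2) = 60.
Solving, N = 25 and M = 9.

N* = 25, M* = 9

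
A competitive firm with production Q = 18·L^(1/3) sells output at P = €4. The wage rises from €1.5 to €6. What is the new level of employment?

From P·MP_L = w with MP_L = 6·L^(-2/3), the labor demand is L(w) = (24/w)^(3/2).
At w = 1.5: L = 64. At w = 6: L = 8.

L* = 8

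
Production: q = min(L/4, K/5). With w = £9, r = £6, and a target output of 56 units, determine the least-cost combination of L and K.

With a fixed-proportions technology, the cost-minimizing bundle uses no slack in either input: L/4 = K/5 = q.
So L = 4·56 = 224 and K = 5·56 = 280.

L* = 224, K* = 280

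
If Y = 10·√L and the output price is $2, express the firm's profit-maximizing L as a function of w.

L(w) = 100/w²

MP_L = (1/2)·10·L^(-1/2) = 5·L^(-1/2).
Setting P·MP_L = w: 10·L^(-1/2) = w.
Solving for L: L^(-1/2) = w/10, so L = (10/w)^(2).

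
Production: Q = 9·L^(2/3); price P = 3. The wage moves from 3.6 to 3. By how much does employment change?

ΔL = 91

From P·MP_L = w with MP_L = 6·L^(-1/3), the labor demand is L(w) = (18/w)^(3).
At w = 3.6: L = 125. At w = 3: L = 216.
ΔL = 216 − 125 = 91.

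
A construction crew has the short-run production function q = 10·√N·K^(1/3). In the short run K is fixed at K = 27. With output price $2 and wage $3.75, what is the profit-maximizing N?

N* = 64

With K = 27, MP_N = (1/2)·10·N^(-1/2)·27^(1/3) = 15·N^(-1/2).
Profit maximization for a price taker requires P·MP_N = w: 2·15·N^(-1/2) = 3.75.
So N^(-1/2) = 0.125, which gives N = 64.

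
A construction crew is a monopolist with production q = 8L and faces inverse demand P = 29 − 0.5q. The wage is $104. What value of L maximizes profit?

Marginal revenue from the inverse demand is MR = 29 − q.
The marginal product is MP_L = 8.
A monopolist hires until marginal revenue product equals the wage: MR·MP_L = w.
(29 − 8L)·8 = 104, so L = 2.

L* = 2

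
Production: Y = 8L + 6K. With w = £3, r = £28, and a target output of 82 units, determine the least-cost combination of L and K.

The inputs are perfect substitutes, so the firm uses whichever has the lower cost per unit of output.
Cost per unit of output via L is w/8 = 0.375; via K it is r/6 = 14/3. L is cheaper.
Producing Y = 82 with L alone: L = 10.25, K = 0.

L* = 10.25, K* = 0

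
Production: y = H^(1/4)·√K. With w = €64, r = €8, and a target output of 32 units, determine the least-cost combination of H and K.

Cost minimization requires the marginal rate of technical substitution to equal the input-price ratio: MP_H/MP_K = w/r.
Here MP_H/MP_K = (1/4)·(K/H)/(1/2) = 0.5·(K/H). Setting this equal to 64/8 = 8 gives K = 16H.
Substituting into y = 32: H^(1/4)·(16H)^(1/2) = 32.
Solving, H = 16 and K = 256.

H* = 16, K* = 256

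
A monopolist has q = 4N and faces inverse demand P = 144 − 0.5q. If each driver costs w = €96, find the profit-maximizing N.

Marginal revenue from the inverse demand is MR = 144 − q.
The marginal product is MP_N = 4.
A monopolist hires until marginal revenue product equals the wage: MR·MP_N = w.
(144 − 4N)·4 = 96, so N = 30.

N* = 30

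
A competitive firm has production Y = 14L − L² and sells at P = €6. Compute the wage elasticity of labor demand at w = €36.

From P·MP_L = w with MP_L = 14 − 2L, labor demand is L(w) = (14 − w/6)/2.
dL/dw = −1/(12) = -1/12.
At w = 36, L = 4, so ε = (dL/dw)·(w/L) = (-1/12)·(36/4) = -0.75.

ε = -0.75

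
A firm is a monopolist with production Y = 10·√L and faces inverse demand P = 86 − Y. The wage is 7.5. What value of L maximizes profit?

L* = 16

Marginal revenue from the inverse demand is MR = 86 − 2Y.
The marginal product is MP_L = 5·L^(-1/2).
A monopolist hires until marginal revenue product equals the wage: MR·MP_L = w.
At L, Y = 10·√L. Substituting and solving: (86 − 20·√L)·5·L^(-1/2) = 7.5 gives L = 16.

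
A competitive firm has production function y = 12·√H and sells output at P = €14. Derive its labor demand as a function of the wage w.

MP_H = (1/2)·12·H^(-1/2) = 6·H^(-1/2).
Setting P·MP_H = w: 84·H^(-1/2) = w.
Solving for H: H^(-1/2) = w/84, so H = (84/w)^(2).

H(w) = 7056/w²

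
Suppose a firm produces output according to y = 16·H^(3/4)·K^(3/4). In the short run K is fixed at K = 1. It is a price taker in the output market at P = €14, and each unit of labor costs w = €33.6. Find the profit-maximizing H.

With K = 1, MP_H = (3/4)·16·H^(-1/4)·1^(3/4) = 12·H^(-1/4).
Profit maximization for a price taker requires P·MP_H = w: 14·12·H^(-1/4) = 33.6.
So H^(-1/4) = 0.2, which gives H = 625.

H* = 625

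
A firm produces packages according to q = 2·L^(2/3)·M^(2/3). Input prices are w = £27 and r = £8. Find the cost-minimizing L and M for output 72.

L* = 8, M* = 27

Cost minimization requires the marginal rate of technical substitution to equal the input-price ratio: MP_L/MP_M = w/r.
Here MP_L/MP_M = (2/3)·(M/L)/(2/3) = (M/L). Setting this equal to 27/8 = 3.375 gives M = 3.375L.
Substituting into q = 72: 2·L^(2/3)·(3.375L)^(2/3) = 72.
Solving, L = 8 and M = 27.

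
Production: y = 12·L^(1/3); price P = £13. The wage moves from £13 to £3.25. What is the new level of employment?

L* = 64

From P·MP_L = w with MP_L = 4·L^(-2/3), the labor demand is L(w) = (52/w)^(3/2).
At w = 13: L = 8. At w = 3.25: L = 64.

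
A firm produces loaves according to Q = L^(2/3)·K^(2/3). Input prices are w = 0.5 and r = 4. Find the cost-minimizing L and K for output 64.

Cost minimization requires the marginal rate of technical substitution to equal the input-price ratio: MP_L/MP_K = w/r.
Here MP_L/MP_K = (2/3)·(K/L)/(2/3) = (K/L). Setting this equal to 0.5/4 = 0.125 gives K = 0.125L.
Substituting into Q = 64: L^(2/3)·(0.125L)^(2/3) = 64.
Solving, L = 64 and K = 8.

L* = 64, K* = 8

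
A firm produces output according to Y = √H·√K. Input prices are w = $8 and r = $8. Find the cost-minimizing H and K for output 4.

Cost minimization requires the marginal rate of technical substitution to equal the input-price ratio: MP_H/MP_K = w/r.
Here MP_H/MP_K = (1/2)·(K/H)/(1/2) = (K/H). Setting this equal to 8/8 = 1 gives K = H.
Substituting into Y = 4: H^(1/2)·(H)^(1/2) = 4.
Solving, H = 4 and K = 4.

H* = 4, K* = 4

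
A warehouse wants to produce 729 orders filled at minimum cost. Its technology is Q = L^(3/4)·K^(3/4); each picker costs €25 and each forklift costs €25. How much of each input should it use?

Cost minimization requires the marginal rate of technical substitution to equal the input-price ratio: MP_L/MP_K = w/r.
Here MP_L/MP_K = (3/4)·(K/L)/(3/4) = (K/L). Setting this equal to 25/25 = 1 gives K = L.
Substituting into Q = 729: L^(3/4)·(L)^(3/4) = 729.
Solving, L = 81 and K = 81.

L* = 81, K* = 81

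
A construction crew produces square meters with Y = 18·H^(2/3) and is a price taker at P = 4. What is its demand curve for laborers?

MP_H = (2/3)·18·H^(-1/3) = 12·H^(-1/3).
Setting P·MP_H = w: 48·H^(-1/3) = w.
Solving for H: H^(-1/3) = w/48, so H = (48/w)^(3).

H(w) = 110592/w³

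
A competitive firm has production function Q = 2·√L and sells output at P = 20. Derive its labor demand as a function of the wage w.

L(w) = 400/w²

MP_L = (1/2)·2·L^(-1/2) = L^(-1/2).
Setting P·MP_L = w: 20·L^(-1/2) = w.
Solving for L: L^(-1/2) = w/20, so L = (20/w)^(2).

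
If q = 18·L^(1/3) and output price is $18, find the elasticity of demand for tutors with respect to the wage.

ε = -1.5

MP_L = (1/3)·18·L^(-2/3), so P·MP_L = w gives 108·L^(-2/3) = w.
Solving, L(w) = (108/w)^(3/2). This is a constant-elasticity form: L ∝ w^(−3/2), so ε = −3/2.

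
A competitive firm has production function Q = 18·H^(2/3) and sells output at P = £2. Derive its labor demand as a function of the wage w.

H(w) = 13824/w³

MP_H = (2/3)·18·H^(-1/3) = 12·H^(-1/3).
Setting P·MP_H = w: 24·H^(-1/3) = w.
Solving for H: H^(-1/3) = w/24, so H = (24/w)^(3).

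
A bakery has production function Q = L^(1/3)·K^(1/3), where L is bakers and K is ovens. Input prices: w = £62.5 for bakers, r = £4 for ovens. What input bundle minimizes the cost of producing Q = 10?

L* = 8, K* = 125

Cost minimization requires the marginal rate of technical substitution to equal the input-price ratio: MP_L/MP_K = w/r.
Here MP_L/MP_K = (1/3)·(K/L)/(1/3) = (K/L). Setting this equal to 62.5/4 = 15.625 gives K = 15.625L.
Substituting into Q = 10: L^(1/3)·(15.625L)^(1/3) = 10.
Solving, L = 8 and K = 125.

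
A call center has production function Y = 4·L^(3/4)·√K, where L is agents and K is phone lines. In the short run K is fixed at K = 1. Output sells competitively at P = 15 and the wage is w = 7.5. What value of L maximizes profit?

L* = 1296

With K = 1, MP_L = (3/4)·4·L^(-1/4)·1^(1/2) = 3·L^(-1/4).
Profit maximization for a price taker requires P·MP_L = w: 15·3·L^(-1/4) = 7.5.
So L^(-1/4) = 1/6, which gives L = 1296.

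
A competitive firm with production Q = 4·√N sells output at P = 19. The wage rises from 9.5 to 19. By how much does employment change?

ΔN = -12

From P·MP_N = w with MP_N = 2·N^(-1/2), the labor demand is N(w) = (38/w)^(2).
At w = 9.5: N = 16. At w = 19: N = 4.
ΔN = 4 − 16 = -12.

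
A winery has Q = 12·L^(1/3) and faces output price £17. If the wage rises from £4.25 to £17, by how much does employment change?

ΔL = -56

From P·MP_L = w with MP_L = 4·L^(-2/3), the labor demand is L(w) = (68/w)^(3/2).
At w = 4.25: L = 64. At w = 17: L = 8.
ΔL = 8 − 64 = -56.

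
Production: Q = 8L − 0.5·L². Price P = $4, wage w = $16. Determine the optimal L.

L* = 4

The marginal product of L is MP_L = 8 − L.
A price-taking firm hires until the value of the marginal product equals the wage: P·MP_L = w, so 4·(8 − L) = 16.
Then 8 − L = 4, giving L = 4.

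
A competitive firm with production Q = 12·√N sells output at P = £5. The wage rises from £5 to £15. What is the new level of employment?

N* = 4

From P·MP_N = w with MP_N = 6·N^(-1/2), the labor demand is N(w) = (30/w)^(2).
At w = 5: N = 36. At w = 15: N = 4.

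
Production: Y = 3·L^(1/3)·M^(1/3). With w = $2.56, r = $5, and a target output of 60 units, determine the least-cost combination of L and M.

L* = 125, M* = 64

Cost minimization requires the marginal rate of technical substitution to equal the input-price ratio: MP_L/MP_M = w/r.
Here MP_L/MP_M = (1/3)·(M/L)/(1/3) = (M/L). Setting this equal to 2.56/5 = 0.512 gives M = 0.512L.
Substituting into Y = 60: 3·L^(1/3)·(0.512L)^(1/3) = 60.
Solving, L = 125 and M = 64.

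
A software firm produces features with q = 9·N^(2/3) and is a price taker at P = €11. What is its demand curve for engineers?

N(w) = 287496/w³

MP_N = (2/3)·9·N^(-1/3) = 6·N^(-1/3).
Setting P·MP_N = w: 66·N^(-1/3) = w.
Solving for N: N^(-1/3) = w/66, so N = (66/w)^(3).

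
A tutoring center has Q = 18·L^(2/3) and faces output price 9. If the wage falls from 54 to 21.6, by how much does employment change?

From P·MP_L = w with MP_L = 12·L^(-1/3), the labor demand is L(w) = (108/w)^(3).
At w = 54: L = 8. At w = 21.6: L = 125.
ΔL = 125 − 8 = 117.

ΔL = 117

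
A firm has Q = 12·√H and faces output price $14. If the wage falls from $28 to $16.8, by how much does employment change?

From P·MP_H = w with MP_H = 6·H^(-1/2), the labor demand is H(w) = (84/w)^(2).
At w = 28: H = 9. At w = 16.8: H = 25.
ΔH = 25 − 9 = 16.

ΔH = 16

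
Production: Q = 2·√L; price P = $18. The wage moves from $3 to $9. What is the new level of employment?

From P·MP_L = w with MP_L = L^(-1/2), the labor demand is L(w) = (18/w)^(2).
At w = 3: L = 36. At w = 9: L = 4.

L* = 4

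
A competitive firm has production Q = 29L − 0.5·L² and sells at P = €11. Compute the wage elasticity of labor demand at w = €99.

ε = -0.45

From P·MP_L = w with MP_L = 29 − L, labor demand is L(w) = 29 − w/11.
dL/dw = −1/(11) = -1/11.
At w = 99, L = 20, so ε = (dL/dw)·(w/L) = (-1/11)·(99/20) = -0.45.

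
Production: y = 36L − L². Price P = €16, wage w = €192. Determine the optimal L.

L* = 12

The marginal product of L is MP_L = 36 − 2L.
A price-taking firm hires until the value of the marginal product equals the wage: P·MP_L = w, so 16·(36 − 2L) = 192.
Then 36 − 2L = 12, giving L = 12.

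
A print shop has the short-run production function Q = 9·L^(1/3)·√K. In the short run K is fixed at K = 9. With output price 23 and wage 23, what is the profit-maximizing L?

With K = 9, MP_L = (1/3)·9·L^(-2/3)·9^(1/2) = 9·L^(-2/3).
Profit maximization for a price taker requires P·MP_L = w: 23·9·L^(-2/3) = 23.
So L^(-2/3) = 1/9, which gives L = 27.

L* = 27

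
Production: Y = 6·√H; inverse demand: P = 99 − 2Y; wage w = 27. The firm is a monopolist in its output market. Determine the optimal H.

Marginal revenue from the inverse demand is MR = 99 − 4Y.
The marginal product is MP_H = 3·H^(-1/2).
A monopolist hires until marginal revenue product equals the wage: MR·MP_H = w.
At H, Y = 6·√H. Substituting and solving: (99 − 24·√H)·3·H^(-1/2) = 27 gives H = 9.

H* = 9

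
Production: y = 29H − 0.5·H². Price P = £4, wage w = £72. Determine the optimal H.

H* = 11

The marginal product of H is MP_H = 29 − H.
A price-taking firm hires until the value of the marginal product equals the wage: P·MP_H = w, so 4·(29 − H) = 72.
Then 29 − H = 18, giving H = 11.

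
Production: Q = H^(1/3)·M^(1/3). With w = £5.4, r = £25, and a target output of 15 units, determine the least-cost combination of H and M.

Cost minimization requires the marginal rate of technical substitution to equal the input-price ratio: MP_H/MP_M = w/r.
Here MP_H/MP_M = (1/3)·(M/H)/(1/3) = (M/H). Setting this equal to 5.4/25 = 0.216 gives M = 0.216H.
Substituting into Q = 15: H^(1/3)·(0.216H)^(1/3) = 15.
Solving, H = 125 and M = 27.

H* = 125, M* = 27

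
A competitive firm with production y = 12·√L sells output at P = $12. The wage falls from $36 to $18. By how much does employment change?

From P·MP_L = w with MP_L = 6·L^(-1/2), the labor demand is L(w) = (72/w)^(2).
At w = 36: L = 4. At w = 18: L = 16.
ΔL = 16 − 4 = 12.

ΔL = 12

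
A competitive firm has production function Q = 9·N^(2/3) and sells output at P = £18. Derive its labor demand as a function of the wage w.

MP_N = (2/3)·9·N^(-1/3) = 6·N^(-1/3).
Setting P·MP_N = w: 108·N^(-1/3) = w.
Solving for N: N^(-1/3) = w/108, so N = (108/w)^(3).

N(w) = 1259712/w³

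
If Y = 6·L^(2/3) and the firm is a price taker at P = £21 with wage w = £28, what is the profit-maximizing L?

L* = 27

MP_L = (2/3)·6·L^(-1/3) = 4·L^(-1/3).
Profit maximization for a price taker requires P·MP_L = w: 21·4·L^(-1/3) = 28.
So L^(-1/3) = 1/3, which gives L = 27.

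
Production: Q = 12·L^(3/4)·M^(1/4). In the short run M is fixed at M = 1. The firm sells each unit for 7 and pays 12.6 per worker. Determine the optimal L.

With M = 1, MP_L = (3/4)·12·L^(-1/4)·1^(1/4) = 9·L^(-1/4).
Profit maximization for a price taker requires P·MP_L = w: 7·9·L^(-1/4) = 12.6.
So L^(-1/4) = 0.2, which gives L = 625.

L* = 625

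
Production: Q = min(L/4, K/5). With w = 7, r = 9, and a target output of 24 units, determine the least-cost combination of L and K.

L* = 96, K* = 120

With a fixed-proportions technology, the cost-minimizing bundle uses no slack in either input: L/4 = K/5 = Q.
So L = 4·24 = 96 and K = 5·24 = 120.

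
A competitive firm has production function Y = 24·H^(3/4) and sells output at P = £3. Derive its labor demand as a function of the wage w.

MP_H = (3/4)·24·H^(-1/4) = 18·H^(-1/4).
Setting P·MP_H = w: 54·H^(-1/4) = w.
Solving for H: H^(-1/4) = w/54, so H = (54/w)^(4).

H(w) = 8503056/w^(4)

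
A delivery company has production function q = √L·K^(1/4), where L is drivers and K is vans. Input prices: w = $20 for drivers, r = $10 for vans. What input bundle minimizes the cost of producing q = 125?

Cost minimization requires the marginal rate of technical substitution to equal the input-price ratio: MP_L/MP_K = w/r.
Here MP_L/MP_K = (1/2)·(K/L)/(1/4) = 2·(K/L). Setting this equal to 20/10 = 2 gives K = L.
Substituting into q = 125: L^(1/2)·(L)^(1/4) = 125.
Solving, L = 625 and K = 625.

L* = 625, K* = 625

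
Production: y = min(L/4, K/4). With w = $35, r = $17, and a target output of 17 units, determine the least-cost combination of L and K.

L* = 68, K* = 68

With a fixed-proportions technology, the cost-minimizing bundle uses no slack in either input: L/4 = K/4 = y.
So L = 4·17 = 68 and K = 4·17 = 68.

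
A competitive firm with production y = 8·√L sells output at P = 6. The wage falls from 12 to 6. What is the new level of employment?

From P·MP_L = w with MP_L = 4·L^(-1/2), the labor demand is L(w) = (24/w)^(2).
At w = 12: L = 4. At w = 6: L = 16.

L* = 16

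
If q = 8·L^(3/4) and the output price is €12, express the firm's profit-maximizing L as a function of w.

L(w) = (72/w)^(4)

MP_L = (3/4)·8·L^(-1/4) = 6·L^(-1/4).
Setting P·MP_L = w: 72·L^(-1/4) = w.
Solving for L: L^(-1/4) = w/72, so L = (72/w)^(4).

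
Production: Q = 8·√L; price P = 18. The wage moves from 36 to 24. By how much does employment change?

ΔL = 5

From P·MP_L = w with MP_L = 4·L^(-1/2), the labor demand is L(w) = (72/w)^(2).
At w = 36: L = 4. At w = 24: L = 9.
ΔL = 9 − 4 = 5.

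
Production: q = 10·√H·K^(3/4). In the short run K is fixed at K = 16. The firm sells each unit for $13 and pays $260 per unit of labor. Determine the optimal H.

H* = 4

With K = 16, MP_H = (1/2)·10·H^(-1/2)·16^(3/4) = 40·H^(-1/2).
Profit maximization for a price taker requires P·MP_H = w: 13·40·H^(-1/2) = 260.
So H^(-1/2) = 0.5, which gives H = 4.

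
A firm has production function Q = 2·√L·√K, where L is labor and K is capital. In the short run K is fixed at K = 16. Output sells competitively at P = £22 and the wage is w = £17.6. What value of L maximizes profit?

With K = 16, MP_L = (1/2)·2·L^(-1/2)·16^(1/2) = 4·L^(-1/2).
Profit maximization for a price taker requires P·MP_L = w: 22·4·L^(-1/2) = 17.6.
So L^(-1/2) = 0.2, which gives L = 25.

L* = 25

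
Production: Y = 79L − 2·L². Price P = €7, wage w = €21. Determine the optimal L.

The marginal product of L is MP_L = 79 − 4L.
A price-taking firm hires until the value of the marginal product equals the wage: P·MP_L = w, so 7·(79 − 4L) = 21.
Then 79 − 4L = 3, giving L = 19.

L* = 19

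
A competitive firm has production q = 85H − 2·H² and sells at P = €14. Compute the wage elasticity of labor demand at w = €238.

ε = -0.25

From P·MP_H = w with MP_H = 85 − 4H, labor demand is H(w) = (85 − w/14)/4.
dH/dw = −1/(56) = -1/56.
At w = 238, H = 17, so ε = (dH/dw)·(w/H) = (-1/56)·(238/17) = -0.25.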